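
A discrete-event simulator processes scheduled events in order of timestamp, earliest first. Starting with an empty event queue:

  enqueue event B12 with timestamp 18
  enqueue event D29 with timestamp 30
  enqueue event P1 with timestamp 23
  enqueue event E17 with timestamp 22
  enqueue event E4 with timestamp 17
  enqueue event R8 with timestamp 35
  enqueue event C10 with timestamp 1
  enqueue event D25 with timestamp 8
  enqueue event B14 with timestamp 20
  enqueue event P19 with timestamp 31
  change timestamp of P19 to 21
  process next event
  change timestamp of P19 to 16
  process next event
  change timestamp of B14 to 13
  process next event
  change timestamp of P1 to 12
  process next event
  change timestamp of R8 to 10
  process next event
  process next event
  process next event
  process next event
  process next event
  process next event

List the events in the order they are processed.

C10, D25, B14, P1, R8, P19, E4, B12, E17, D29

add B12 (timestamp 18) → {B12:18}
add D29 (timestamp 30) → {B12:18, D29:30}
add P1 (timestamp 23) → {B12:18, P1:23, D29:30}
add E17 (timestamp 22) → {B12:18, E17:22, P1:23, D29:30}
add E4 (timestamp 17) → {E4:17, B12:18, E17:22, P1:23, D29:30}
add R8 (timestamp 35) → {E4:17, B12:18, E17:22, P1:23, D29:30, R8:35}
add C10 (timestamp 1) → {C10:1, E4:17, B12:18, E17:22, P1:23, D29:30, R8:35}
add D25 (timestamp 8) → {C10:1, D25:8, E4:17, B12:18, E17:22, P1:23, D29:30, R8:35}
add B14 (timestamp 20) → {C10:1, D25:8, E4:17, B12:18, B14:20, E17:22, P1:23, D29:30, R8:35}
add P19 (timestamp 31) → {C10:1, D25:8, E4:17, B12:18, B14:20, E17:22, P1:23, D29:30, P19:31, R8:35}
update P19 to timestamp 21 → {C10:1, D25:8, E4:17, B12:18, B14:20, P19:21, E17:22, P1:23, D29:30, R8:35}
process next event → C10; now {D25:8, E4:17, B12:18, B14:20, P19:21, E17:22, P1:23, D29:30, R8:35}
update P19 to timestamp 16 → {D25:8, P19:16, E4:17, B12:18, B14:20, E17:22, P1:23, D29:30, R8:35}
process next event → D25; now {P19:16, E4:17, B12:18, B14:20, E17:22, P1:23, D29:30, R8:35}
update B14 to timestamp 13 → {B14:13, P19:16, E4:17, B12:18, E17:22, P1:23, D29:30, R8:35}
process next event → B14; now {P19:16, E4:17, B12:18, E17:22, P1:23, D29:30, R8:35}
update P1 to timestamp 12 → {P1:12, P19:16, E4:17, B12:18, E17:22, D29:30, R8:35}
process next event → P1; now {P19:16, E4:17, B12:18, E17:22, D29:30, R8:35}
update R8 to timestamp 10 → {R8:10, P19:16, E4:17, B12:18, E17:22, D29:30}
process next event → R8; now {P19:16, E4:17, B12:18, E17:22, D29:30}
process next event → P19; now {E4:17, B12:18, E17:22, D29:30}
process next event → E4; now {B12:18, E17:22, D29:30}
process next event → B12; now {E17:22, D29:30}
process next event → E17; now {D29:30}
process next event → D29; now {}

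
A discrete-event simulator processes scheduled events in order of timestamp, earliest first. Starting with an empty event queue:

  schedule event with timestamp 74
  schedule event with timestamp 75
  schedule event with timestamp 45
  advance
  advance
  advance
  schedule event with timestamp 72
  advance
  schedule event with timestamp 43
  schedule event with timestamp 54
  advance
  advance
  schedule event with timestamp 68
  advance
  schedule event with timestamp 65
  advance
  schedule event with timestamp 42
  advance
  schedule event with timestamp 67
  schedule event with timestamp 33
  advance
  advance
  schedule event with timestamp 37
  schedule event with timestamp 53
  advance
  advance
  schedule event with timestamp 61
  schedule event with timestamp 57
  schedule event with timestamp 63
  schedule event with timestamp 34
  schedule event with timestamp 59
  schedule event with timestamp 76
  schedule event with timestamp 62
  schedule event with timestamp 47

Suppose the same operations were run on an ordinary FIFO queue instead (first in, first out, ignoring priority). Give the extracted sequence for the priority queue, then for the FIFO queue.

priority queue: 45, 74, 75, 72, 43, 54, 68, 65, 42, 33, 67, 37, 53; FIFO queue: 74, 75, 45, 72, 43, 54, 68, 65, 42, 67, 33, 37, 53

insert 74 → {74}
insert 75 → {74, 75}
insert 45 → {45, 74, 75}
advance → 45; now {74, 75}
advance → 74; now {75}
advance → 75; now {}
insert 72 → {72}
advance → 72; now {}
insert 43 → {43}
insert 54 → {43, 54}
advance → 43; now {54}
advance → 54; now {}
insert 68 → {68}
advance → 68; now {}
insert 65 → {65}
advance → 65; now {}
insert 42 → {42}
advance → 42; now {}
insert 67 → {67}
insert 33 → {33, 67}
advance → 33; now {67}
advance → 67; now {}
insert 37 → {37}
insert 53 → {37, 53}
advance → 37; now {53}
advance → 53; now {}
insert 61 → {61}
insert 57 → {57, 61}
insert 63 → {57, 61, 63}
insert 34 → {34, 57, 61, 63}
insert 59 → {34, 57, 59, 61, 63}
insert 76 → {34, 57, 59, 61, 63, 76}
insert 62 → {34, 57, 59, 61, 62, 63, 76}
insert 47 → {34, 47, 57, 59, 61, 62, 63, 76}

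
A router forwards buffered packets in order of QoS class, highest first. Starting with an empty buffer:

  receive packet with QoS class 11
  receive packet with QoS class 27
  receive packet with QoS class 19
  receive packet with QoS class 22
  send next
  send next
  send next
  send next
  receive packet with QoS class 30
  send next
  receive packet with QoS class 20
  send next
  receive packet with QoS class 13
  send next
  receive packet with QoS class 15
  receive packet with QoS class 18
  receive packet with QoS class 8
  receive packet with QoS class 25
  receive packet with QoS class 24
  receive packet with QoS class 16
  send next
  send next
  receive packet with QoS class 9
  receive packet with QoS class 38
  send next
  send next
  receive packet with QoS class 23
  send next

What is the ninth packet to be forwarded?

insert 11 → {11}
insert 27 → {27, 11}
insert 19 → {27, 19, 11}
insert 22 → {27, 22, 19, 11}
send next → 27; now {22, 19, 11}
send next → 22; now {19, 11}
send next → 19; now {11}
send next → 11; now {}
insert 30 → {30}
send next → 30; now {}
insert 20 → {20}
send next → 20; now {}
insert 13 → {13}
send next → 13; now {}
insert 15 → {15}
insert 18 → {18, 15}
insert 8 → {18, 15, 8}
insert 25 → {25, 18, 15, 8}
insert 24 → {25, 24, 18, 15, 8}
insert 16 → {25, 24, 18, 16, 15, 8}
send next → 25; now {24, 18, 16, 15, 8}
send next → 24; now {18, 16, 15, 8}
insert 9 → {18, 16, 15, 9, 8}
insert 38 → {38, 18, 16, 15, 9, 8}
send next → 38; now {18, 16, 15, 9, 8}
send next → 18; now {16, 15, 9, 8}
insert 23 → {23, 16, 15, 9, 8}
send next → 23; now {16, 15, 9, 8}

24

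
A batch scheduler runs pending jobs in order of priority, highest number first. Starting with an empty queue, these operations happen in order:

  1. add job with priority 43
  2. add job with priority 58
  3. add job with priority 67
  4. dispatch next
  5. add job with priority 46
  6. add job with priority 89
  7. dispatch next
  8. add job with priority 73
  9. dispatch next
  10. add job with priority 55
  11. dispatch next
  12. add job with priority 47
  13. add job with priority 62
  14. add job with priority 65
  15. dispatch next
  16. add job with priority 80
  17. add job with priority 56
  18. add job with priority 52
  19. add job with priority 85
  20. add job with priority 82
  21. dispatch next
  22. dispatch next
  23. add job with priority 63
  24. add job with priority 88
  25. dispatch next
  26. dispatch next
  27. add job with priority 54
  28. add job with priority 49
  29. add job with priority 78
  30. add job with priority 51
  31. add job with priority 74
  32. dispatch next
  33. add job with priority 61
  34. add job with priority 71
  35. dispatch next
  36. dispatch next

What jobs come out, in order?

[67, 89, 73, 58, 65, 85, 82, 88, 80, 78, 74, 71]

insert 43 → {43}
insert 58 → {58, 43}
insert 67 → {67, 58, 43}
dispatch next → 67; now {58, 43}
insert 46 → {58, 46, 43}
insert 89 → {89, 58, 46, 43}
dispatch next → 89; now {58, 46, 43}
insert 73 → {73, 58, 46, 43}
dispatch next → 73; now {58, 46, 43}
insert 55 → {58, 55, 46, 43}
dispatch next → 58; now {55, 46, 43}
insert 47 → {55, 47, 46, 43}
insert 62 → {62, 55, 47, 46, 43}
insert 65 → {65, 62, 55, 47, 46, 43}
dispatch next → 65; now {62, 55, 47, 46, 43}
insert 80 → {80, 62, 55, 47, 46, 43}
insert 56 → {80, 62, 56, 55, 47, 46, 43}
insert 52 → {80, 62, 56, 55, 52, 47, 46, 43}
insert 85 → {85, 80, 62, 56, 55, 52, 47, 46, 43}
insert 82 → {85, 82, 80, 62, 56, 55, 52, 47, 46, 43}
dispatch next → 85; now {82, 80, 62, 56, 55, 52, 47, 46, 43}
dispatch next → 82; now {80, 62, 56, 55, 52, 47, 46, 43}
insert 63 → {80, 63, 62, 56, 55, 52, 47, 46, 43}
insert 88 → {88, 80, 63, 62, 56, 55, 52, 47, 46, 43}
dispatch next → 88; now {80, 63, 62, 56, 55, 52, 47, 46, 43}
dispatch next → 80; now {63, 62, 56, 55, 52, 47, 46, 43}
insert 54 → {63, 62, 56, 55, 54, 52, 47, 46, 43}
insert 49 → {63, 62, 56, 55, 54, 52, 49, 47, 46, 43}
insert 78 → {78, 63, 62, 56, 55, 54, 52, 49, 47, 46, 43}
insert 51 → {78, 63, 62, 56, 55, 54, 52, 51, 49, 47, 46, 43}
insert 74 → {78, 74, 63, 62, 56, 55, 54, 52, 51, 49, 47, 46, 43}
dispatch next → 78; now {74, 63, 62, 56, 55, 54, 52, 51, 49, 47, 46, 43}
insert 61 → {74, 63, 62, 61, 56, 55, 54, 52, 51, 49, 47, 46, 43}
insert 71 → {74, 71, 63, 62, 61, 56, 55, 54, 52, 51, 49, 47, 46, 43}
dispatch next → 74; now {71, 63, 62, 61, 56, 55, 54, 52, 51, 49, 47, 46, 43}
dispatch next → 71; now {63, 62, 61, 56, 55, 54, 52, 51, 49, 47, 46, 43}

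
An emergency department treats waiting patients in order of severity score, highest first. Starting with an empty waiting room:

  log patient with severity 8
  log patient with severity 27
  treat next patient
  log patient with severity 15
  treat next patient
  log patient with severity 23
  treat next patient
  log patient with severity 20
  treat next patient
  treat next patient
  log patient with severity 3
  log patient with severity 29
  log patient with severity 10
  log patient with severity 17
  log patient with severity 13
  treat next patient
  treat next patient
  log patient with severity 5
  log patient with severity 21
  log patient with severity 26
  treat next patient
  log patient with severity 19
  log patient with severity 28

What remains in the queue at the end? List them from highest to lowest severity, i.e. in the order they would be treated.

28, 21, 19, 13, 10, 5, 3

insert 8 → {8}
insert 27 → {27, 8}
treat next patient → 27; now {8}
insert 15 → {15, 8}
treat next patient → 15; now {8}
insert 23 → {23, 8}
treat next patient → 23; now {8}
insert 20 → {20, 8}
treat next patient → 20; now {8}
treat next patient → 8; now {}
insert 3 → {3}
insert 29 → {29, 3}
insert 10 → {29, 10, 3}
insert 17 → {29, 17, 10, 3}
insert 13 → {29, 17, 13, 10, 3}
treat next patient → 29; now {17, 13, 10, 3}
treat next patient → 17; now {13, 10, 3}
insert 5 → {13, 10, 5, 3}
insert 21 → {21, 13, 10, 5, 3}
insert 26 → {26, 21, 13, 10, 5, 3}
treat next patient → 26; now {21, 13, 10, 5, 3}
insert 19 → {21, 19, 13, 10, 5, 3}
insert 28 → {28, 21, 19, 13, 10, 5, 3}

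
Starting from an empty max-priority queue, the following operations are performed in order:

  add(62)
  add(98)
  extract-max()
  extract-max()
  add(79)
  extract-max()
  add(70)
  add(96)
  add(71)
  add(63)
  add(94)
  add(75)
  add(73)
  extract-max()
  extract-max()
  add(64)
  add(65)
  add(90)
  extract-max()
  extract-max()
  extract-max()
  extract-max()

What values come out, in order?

insert 62 → {62}
insert 98 → {98, 62}
extract-max → 98; now {62}
extract-max → 62; now {}
insert 79 → {79}
extract-max → 79; now {}
insert 70 → {70}
insert 96 → {96, 70}
insert 71 → {96, 71, 70}
insert 63 → {96, 71, 70, 63}
insert 94 → {96, 94, 71, 70, 63}
insert 75 → {96, 94, 75, 71, 70, 63}
insert 73 → {96, 94, 75, 73, 71, 70, 63}
extract-max → 96; now {94, 75, 73, 71, 70, 63}
extract-max → 94; now {75, 73, 71, 70, 63}
insert 64 → {75, 73, 71, 70, 64, 63}
insert 65 → {75, 73, 71, 70, 65, 64, 63}
insert 90 → {90, 75, 73, 71, 70, 65, 64, 63}
extract-max → 90; now {75, 73, 71, 70, 65, 64, 63}
extract-max → 75; now {73, 71, 70, 65, 64, 63}
extract-max → 73; now {71, 70, 65, 64, 63}
extract-max → 71; now {70, 65, 64, 63}

98, 62, 79, 96, 94, 90, 75, 73, 71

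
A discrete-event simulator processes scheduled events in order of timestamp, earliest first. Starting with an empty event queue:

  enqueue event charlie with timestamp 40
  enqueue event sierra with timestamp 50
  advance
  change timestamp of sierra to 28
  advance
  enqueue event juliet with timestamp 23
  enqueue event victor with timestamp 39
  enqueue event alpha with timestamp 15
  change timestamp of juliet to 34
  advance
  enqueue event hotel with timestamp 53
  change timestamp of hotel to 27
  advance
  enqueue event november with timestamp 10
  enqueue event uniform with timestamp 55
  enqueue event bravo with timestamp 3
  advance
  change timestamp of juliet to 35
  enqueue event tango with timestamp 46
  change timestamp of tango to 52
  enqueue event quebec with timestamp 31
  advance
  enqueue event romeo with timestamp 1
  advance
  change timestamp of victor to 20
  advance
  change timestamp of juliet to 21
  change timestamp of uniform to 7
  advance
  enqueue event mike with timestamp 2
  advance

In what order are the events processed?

add charlie (timestamp 40) → {charlie:40}
add sierra (timestamp 50) → {charlie:40, sierra:50}
advance → charlie; now {sierra:50}
update sierra to timestamp 28 → {sierra:28}
advance → sierra; now {}
add juliet (timestamp 23) → {juliet:23}
add victor (timestamp 39) → {juliet:23, victor:39}
add alpha (timestamp 15) → {alpha:15, juliet:23, victor:39}
update juliet to timestamp 34 → {alpha:15, juliet:34, victor:39}
advance → alpha; now {juliet:34, victor:39}
add hotel (timestamp 53) → {juliet:34, victor:39, hotel:53}
update hotel to timestamp 27 → {hotel:27, juliet:34, victor:39}
advance → hotel; now {juliet:34, victor:39}
add november (timestamp 10) → {november:10, juliet:34, victor:39}
add uniform (timestamp 55) → {november:10, juliet:34, victor:39, uniform:55}
add bravo (timestamp 3) → {bravo:3, november:10, juliet:34, victor:39, uniform:55}
advance → bravo; now {november:10, juliet:34, victor:39, uniform:55}
update juliet to timestamp 35 → {november:10, juliet:35, victor:39, uniform:55}
add tango (timestamp 46) → {november:10, juliet:35, victor:39, tango:46, uniform:55}
update tango to timestamp 52 → {november:10, juliet:35, victor:39, tango:52, uniform:55}
add quebec (timestamp 31) → {november:10, quebec:31, juliet:35, victor:39, tango:52, uniform:55}
advance → november; now {quebec:31, juliet:35, victor:39, tango:52, uniform:55}
add romeo (timestamp 1) → {romeo:1, quebec:31, juliet:35, victor:39, tango:52, uniform:55}
advance → romeo; now {quebec:31, juliet:35, victor:39, tango:52, uniform:55}
update victor to timestamp 20 → {victor:20, quebec:31, juliet:35, tango:52, uniform:55}
advance → victor; now {quebec:31, juliet:35, tango:52, uniform:55}
update juliet to timestamp 21 → {juliet:21, quebec:31, tango:52, uniform:55}
update uniform to timestamp 7 → {uniform:7, juliet:21, quebec:31, tango:52}
advance → uniform; now {juliet:21, quebec:31, tango:52}
add mike (timestamp 2) → {mike:2, juliet:21, quebec:31, tango:52}
advance → mike; now {juliet:21, quebec:31, tango:52}

[charlie, sierra, alpha, hotel, bravo, november, romeo, victor, uniform, mike]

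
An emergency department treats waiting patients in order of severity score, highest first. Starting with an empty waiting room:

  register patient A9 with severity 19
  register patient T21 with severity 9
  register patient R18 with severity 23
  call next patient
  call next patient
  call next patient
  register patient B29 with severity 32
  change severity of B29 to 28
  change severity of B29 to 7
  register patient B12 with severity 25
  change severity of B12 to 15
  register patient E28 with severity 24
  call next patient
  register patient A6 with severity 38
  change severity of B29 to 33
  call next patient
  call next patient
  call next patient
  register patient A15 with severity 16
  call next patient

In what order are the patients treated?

R18, A9, T21, E28, A6, B29, B12, A15

add A9 (severity 19) → {A9:19}
add T21 (severity 9) → {A9:19, T21:9}
add R18 (severity 23) → {R18:23, A9:19, T21:9}
call next patient → R18; now {A9:19, T21:9}
call next patient → A9; now {T21:9}
call next patient → T21; now {}
add B29 (severity 32) → {B29:32}
update B29 to severity 28 → {B29:28}
update B29 to severity 7 → {B29:7}
add B12 (severity 25) → {B12:25, B29:7}
update B12 to severity 15 → {B12:15, B29:7}
add E28 (severity 24) → {E28:24, B12:15, B29:7}
call next patient → E28; now {B12:15, B29:7}
add A6 (severity 38) → {A6:38, B12:15, B29:7}
update B29 to severity 33 → {A6:38, B29:33, B12:15}
call next patient → A6; now {B29:33, B12:15}
call next patient → B29; now {B12:15}
call next patient → B12; now {}
add A15 (severity 16) → {A15:16}
call next patient → A15; now {}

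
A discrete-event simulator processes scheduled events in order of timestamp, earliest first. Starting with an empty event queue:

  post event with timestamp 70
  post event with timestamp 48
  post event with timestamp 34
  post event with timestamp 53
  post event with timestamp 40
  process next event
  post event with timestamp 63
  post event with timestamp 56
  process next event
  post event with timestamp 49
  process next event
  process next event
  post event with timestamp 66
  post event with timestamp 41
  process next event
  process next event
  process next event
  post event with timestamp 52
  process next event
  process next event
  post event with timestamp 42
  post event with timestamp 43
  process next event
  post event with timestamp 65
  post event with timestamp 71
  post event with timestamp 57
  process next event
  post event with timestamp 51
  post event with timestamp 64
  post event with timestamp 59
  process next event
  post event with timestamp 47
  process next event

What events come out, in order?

insert 70 → {70}
insert 48 → {48, 70}
insert 34 → {34, 48, 70}
insert 53 → {34, 48, 53, 70}
insert 40 → {34, 40, 48, 53, 70}
process next event → 34; now {40, 48, 53, 70}
insert 63 → {40, 48, 53, 63, 70}
insert 56 → {40, 48, 53, 56, 63, 70}
process next event → 40; now {48, 53, 56, 63, 70}
insert 49 → {48, 49, 53, 56, 63, 70}
process next event → 48; now {49, 53, 56, 63, 70}
process next event → 49; now {53, 56, 63, 70}
insert 66 → {53, 56, 63, 66, 70}
insert 41 → {41, 53, 56, 63, 66, 70}
process next event → 41; now {53, 56, 63, 66, 70}
process next event → 53; now {56, 63, 66, 70}
process next event → 56; now {63, 66, 70}
insert 52 → {52, 63, 66, 70}
process next event → 52; now {63, 66, 70}
process next event → 63; now {66, 70}
insert 42 → {42, 66, 70}
insert 43 → {42, 43, 66, 70}
process next event → 42; now {43, 66, 70}
insert 65 → {43, 65, 66, 70}
insert 71 → {43, 65, 66, 70, 71}
insert 57 → {43, 57, 65, 66, 70, 71}
process next event → 43; now {57, 65, 66, 70, 71}
insert 51 → {51, 57, 65, 66, 70, 71}
insert 64 → {51, 57, 64, 65, 66, 70, 71}
insert 59 → {51, 57, 59, 64, 65, 66, 70, 71}
process next event → 51; now {57, 59, 64, 65, 66, 70, 71}
insert 47 → {47, 57, 59, 64, 65, 66, 70, 71}
process next event → 47; now {57, 59, 64, 65, 66, 70, 71}

34, 40, 48, 49, 41, 53, 56, 52, 63, 42, 43, 51, 47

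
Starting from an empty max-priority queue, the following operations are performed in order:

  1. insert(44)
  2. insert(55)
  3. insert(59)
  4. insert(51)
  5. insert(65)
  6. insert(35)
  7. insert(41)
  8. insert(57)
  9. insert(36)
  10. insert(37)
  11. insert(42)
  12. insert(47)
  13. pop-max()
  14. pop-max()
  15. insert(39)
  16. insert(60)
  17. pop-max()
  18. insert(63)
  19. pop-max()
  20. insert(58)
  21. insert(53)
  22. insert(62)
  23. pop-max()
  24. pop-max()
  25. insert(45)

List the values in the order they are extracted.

insert 44 → {44}
insert 55 → {55, 44}
insert 59 → {59, 55, 44}
insert 51 → {59, 55, 51, 44}
insert 65 → {65, 59, 55, 51, 44}
insert 35 → {65, 59, 55, 51, 44, 35}
insert 41 → {65, 59, 55, 51, 44, 41, 35}
insert 57 → {65, 59, 57, 55, 51, 44, 41, 35}
insert 36 → {65, 59, 57, 55, 51, 44, 41, 36, 35}
insert 37 → {65, 59, 57, 55, 51, 44, 41, 37, 36, 35}
insert 42 → {65, 59, 57, 55, 51, 44, 42, 41, 37, 36, 35}
insert 47 → {65, 59, 57, 55, 51, 47, 44, 42, 41, 37, 36, 35}
pop-max → 65; now {59, 57, 55, 51, 47, 44, 42, 41, 37, 36, 35}
pop-max → 59; now {57, 55, 51, 47, 44, 42, 41, 37, 36, 35}
insert 39 → {57, 55, 51, 47, 44, 42, 41, 39, 37, 36, 35}
insert 60 → {60, 57, 55, 51, 47, 44, 42, 41, 39, 37, 36, 35}
pop-max → 60; now {57, 55, 51, 47, 44, 42, 41, 39, 37, 36, 35}
insert 63 → {63, 57, 55, 51, 47, 44, 42, 41, 39, 37, 36, 35}
pop-max → 63; now {57, 55, 51, 47, 44, 42, 41, 39, 37, 36, 35}
insert 58 → {58, 57, 55, 51, 47, 44, 42, 41, 39, 37, 36, 35}
insert 53 → {58, 57, 55, 53, 51, 47, 44, 42, 41, 39, 37, 36, 35}
insert 62 → {62, 58, 57, 55, 53, 51, 47, 44, 42, 41, 39, 37, 36, 35}
pop-max → 62; now {58, 57, 55, 53, 51, 47, 44, 42, 41, 39, 37, 36, 35}
pop-max → 58; now {57, 55, 53, 51, 47, 44, 42, 41, 39, 37, 36, 35}
insert 45 → {57, 55, 53, 51, 47, 45, 44, 42, 41, 39, 37, 36, 35}

65 → 59 → 60 → 63 → 62 → 58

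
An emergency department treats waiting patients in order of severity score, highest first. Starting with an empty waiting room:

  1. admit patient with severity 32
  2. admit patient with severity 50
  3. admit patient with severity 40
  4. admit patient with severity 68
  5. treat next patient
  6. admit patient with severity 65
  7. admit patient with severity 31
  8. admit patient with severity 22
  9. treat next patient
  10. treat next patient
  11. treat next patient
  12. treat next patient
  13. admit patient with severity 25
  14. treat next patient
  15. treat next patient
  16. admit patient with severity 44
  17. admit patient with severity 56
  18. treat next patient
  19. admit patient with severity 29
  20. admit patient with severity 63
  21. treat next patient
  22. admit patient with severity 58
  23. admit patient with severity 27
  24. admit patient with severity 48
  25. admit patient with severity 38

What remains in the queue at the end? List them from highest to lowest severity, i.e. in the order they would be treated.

insert 32 → {32}
insert 50 → {50, 32}
insert 40 → {50, 40, 32}
insert 68 → {68, 50, 40, 32}
treat next patient → 68; now {50, 40, 32}
insert 65 → {65, 50, 40, 32}
insert 31 → {65, 50, 40, 32, 31}
insert 22 → {65, 50, 40, 32, 31, 22}
treat next patient → 65; now {50, 40, 32, 31, 22}
treat next patient → 50; now {40, 32, 31, 22}
treat next patient → 40; now {32, 31, 22}
treat next patient → 32; now {31, 22}
insert 25 → {31, 25, 22}
treat next patient → 31; now {25, 22}
treat next patient → 25; now {22}
insert 44 → {44, 22}
insert 56 → {56, 44, 22}
treat next patient → 56; now {44, 22}
insert 29 → {44, 29, 22}
insert 63 → {63, 44, 29, 22}
treat next patient → 63; now {44, 29, 22}
insert 58 → {58, 44, 29, 22}
insert 27 → {58, 44, 29, 27, 22}
insert 48 → {58, 48, 44, 29, 27, 22}
insert 38 → {58, 48, 44, 38, 29, 27, 22}

[58, 48, 44, 38, 29, 27, 22]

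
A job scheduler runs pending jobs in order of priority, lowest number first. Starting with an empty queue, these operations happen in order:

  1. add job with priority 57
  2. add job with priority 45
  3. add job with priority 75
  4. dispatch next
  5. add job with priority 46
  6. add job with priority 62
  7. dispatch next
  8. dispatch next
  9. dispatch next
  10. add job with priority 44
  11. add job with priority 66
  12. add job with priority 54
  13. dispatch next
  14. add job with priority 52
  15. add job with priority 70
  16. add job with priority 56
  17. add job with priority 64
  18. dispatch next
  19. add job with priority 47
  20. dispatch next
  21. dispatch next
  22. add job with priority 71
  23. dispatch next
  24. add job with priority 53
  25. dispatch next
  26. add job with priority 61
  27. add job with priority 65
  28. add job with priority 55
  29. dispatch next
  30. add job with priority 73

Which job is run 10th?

53

insert 57 → {57}
insert 45 → {45, 57}
insert 75 → {45, 57, 75}
dispatch next → 45; now {57, 75}
insert 46 → {46, 57, 75}
insert 62 → {46, 57, 62, 75}
dispatch next → 46; now {57, 62, 75}
dispatch next → 57; now {62, 75}
dispatch next → 62; now {75}
insert 44 → {44, 75}
insert 66 → {44, 66, 75}
insert 54 → {44, 54, 66, 75}
dispatch next → 44; now {54, 66, 75}
insert 52 → {52, 54, 66, 75}
insert 70 → {52, 54, 66, 70, 75}
insert 56 → {52, 54, 56, 66, 70, 75}
insert 64 → {52, 54, 56, 64, 66, 70, 75}
dispatch next → 52; now {54, 56, 64, 66, 70, 75}
insert 47 → {47, 54, 56, 64, 66, 70, 75}
dispatch next → 47; now {54, 56, 64, 66, 70, 75}
dispatch next → 54; now {56, 64, 66, 70, 75}
insert 71 → {56, 64, 66, 70, 71, 75}
dispatch next → 56; now {64, 66, 70, 71, 75}
insert 53 → {53, 64, 66, 70, 71, 75}
dispatch next → 53; now {64, 66, 70, 71, 75}
insert 61 → {61, 64, 66, 70, 71, 75}
insert 65 → {61, 64, 65, 66, 70, 71, 75}
insert 55 → {55, 61, 64, 65, 66, 70, 71, 75}
dispatch next → 55; now {61, 64, 65, 66, 70, 71, 75}
insert 73 → {61, 64, 65, 66, 70, 71, 73, 75}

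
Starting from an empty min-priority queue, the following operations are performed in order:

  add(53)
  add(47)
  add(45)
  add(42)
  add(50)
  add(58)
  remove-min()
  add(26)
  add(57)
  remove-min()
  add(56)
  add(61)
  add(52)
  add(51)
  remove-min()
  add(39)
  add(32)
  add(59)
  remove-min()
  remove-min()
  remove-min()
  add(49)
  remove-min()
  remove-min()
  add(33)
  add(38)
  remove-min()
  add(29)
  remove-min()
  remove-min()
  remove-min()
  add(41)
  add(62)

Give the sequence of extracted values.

42 → 26 → 45 → 32 → 39 → 47 → 49 → 50 → 33 → 29 → 38 → 51

insert 53 → {53}
insert 47 → {47, 53}
insert 45 → {45, 47, 53}
insert 42 → {42, 45, 47, 53}
insert 50 → {42, 45, 47, 50, 53}
insert 58 → {42, 45, 47, 50, 53, 58}
remove-min → 42; now {45, 47, 50, 53, 58}
insert 26 → {26, 45, 47, 50, 53, 58}
insert 57 → {26, 45, 47, 50, 53, 57, 58}
remove-min → 26; now {45, 47, 50, 53, 57, 58}
insert 56 → {45, 47, 50, 53, 56, 57, 58}
insert 61 → {45, 47, 50, 53, 56, 57, 58, 61}
insert 52 → {45, 47, 50, 52, 53, 56, 57, 58, 61}
insert 51 → {45, 47, 50, 51, 52, 53, 56, 57, 58, 61}
remove-min → 45; now {47, 50, 51, 52, 53, 56, 57, 58, 61}
insert 39 → {39, 47, 50, 51, 52, 53, 56, 57, 58, 61}
insert 32 → {32, 39, 47, 50, 51, 52, 53, 56, 57, 58, 61}
insert 59 → {32, 39, 47, 50, 51, 52, 53, 56, 57, 58, 59, 61}
remove-min → 32; now {39, 47, 50, 51, 52, 53, 56, 57, 58, 59, 61}
remove-min → 39; now {47, 50, 51, 52, 53, 56, 57, 58, 59, 61}
remove-min → 47; now {50, 51, 52, 53, 56, 57, 58, 59, 61}
insert 49 → {49, 50, 51, 52, 53, 56, 57, 58, 59, 61}
remove-min → 49; now {50, 51, 52, 53, 56, 57, 58, 59, 61}
remove-min → 50; now {51, 52, 53, 56, 57, 58, 59, 61}
insert 33 → {33, 51, 52, 53, 56, 57, 58, 59, 61}
insert 38 → {33, 38, 51, 52, 53, 56, 57, 58, 59, 61}
remove-min → 33; now {38, 51, 52, 53, 56, 57, 58, 59, 61}
insert 29 → {29, 38, 51, 52, 53, 56, 57, 58, 59, 61}
remove-min → 29; now {38, 51, 52, 53, 56, 57, 58, 59, 61}
remove-min → 38; now {51, 52, 53, 56, 57, 58, 59, 61}
remove-min → 51; now {52, 53, 56, 57, 58, 59, 61}
insert 41 → {41, 52, 53, 56, 57, 58, 59, 61}
insert 62 → {41, 52, 53, 56, 57, 58, 59, 61, 62}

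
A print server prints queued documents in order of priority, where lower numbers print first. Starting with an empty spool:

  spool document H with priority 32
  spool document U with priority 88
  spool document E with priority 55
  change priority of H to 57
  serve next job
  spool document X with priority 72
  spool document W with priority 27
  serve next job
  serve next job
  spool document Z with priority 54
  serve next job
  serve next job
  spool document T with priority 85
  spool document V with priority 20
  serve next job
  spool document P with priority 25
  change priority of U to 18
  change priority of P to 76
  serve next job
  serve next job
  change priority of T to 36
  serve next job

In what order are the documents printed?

E → W → H → Z → X → V → U → P → T

add H (priority 32) → {H:32}
add U (priority 88) → {H:32, U:88}
add E (priority 55) → {H:32, E:55, U:88}
update H to priority 57 → {E:55, H:57, U:88}
serve next job → E; now {H:57, U:88}
add X (priority 72) → {H:57, X:72, U:88}
add W (priority 27) → {W:27, H:57, X:72, U:88}
serve next job → W; now {H:57, X:72, U:88}
serve next job → H; now {X:72, U:88}
add Z (priority 54) → {Z:54, X:72, U:88}
serve next job → Z; now {X:72, U:88}
serve next job → X; now {U:88}
add T (priority 85) → {T:85, U:88}
add V (priority 20) → {V:20, T:85, U:88}
serve next job → V; now {T:85, U:88}
add P (priority 25) → {P:25, T:85, U:88}
update U to priority 18 → {U:18, P:25, T:85}
update P to priority 76 → {U:18, P:76, T:85}
serve next job → U; now {P:76, T:85}
serve next job → P; now {T:85}
update T to priority 36 → {T:36}
serve next job → T; now {}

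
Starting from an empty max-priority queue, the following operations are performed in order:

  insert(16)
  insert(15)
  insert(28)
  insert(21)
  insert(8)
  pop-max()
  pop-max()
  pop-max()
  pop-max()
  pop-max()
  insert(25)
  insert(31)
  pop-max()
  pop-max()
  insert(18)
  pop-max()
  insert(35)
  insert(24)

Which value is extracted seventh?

insert 16 → {16}
insert 15 → {16, 15}
insert 28 → {28, 16, 15}
insert 21 → {28, 21, 16, 15}
insert 8 → {28, 21, 16, 15, 8}
pop-max → 28; now {21, 16, 15, 8}
pop-max → 21; now {16, 15, 8}
pop-max → 16; now {15, 8}
pop-max → 15; now {8}
pop-max → 8; now {}
insert 25 → {25}
insert 31 → {31, 25}
pop-max → 31; now {25}
pop-max → 25; now {}
insert 18 → {18}
pop-max → 18; now {}
insert 35 → {35}
insert 24 → {35, 24}

25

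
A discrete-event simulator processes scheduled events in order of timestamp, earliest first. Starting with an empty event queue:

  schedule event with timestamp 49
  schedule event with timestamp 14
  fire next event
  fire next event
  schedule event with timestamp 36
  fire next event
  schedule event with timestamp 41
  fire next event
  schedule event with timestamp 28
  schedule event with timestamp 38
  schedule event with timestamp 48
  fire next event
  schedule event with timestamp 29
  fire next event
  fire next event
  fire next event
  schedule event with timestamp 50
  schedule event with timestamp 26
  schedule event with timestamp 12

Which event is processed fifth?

28

insert 49 → {49}
insert 14 → {14, 49}
fire next event → 14; now {49}
fire next event → 49; now {}
insert 36 → {36}
fire next event → 36; now {}
insert 41 → {41}
fire next event → 41; now {}
insert 28 → {28}
insert 38 → {28, 38}
insert 48 → {28, 38, 48}
fire next event → 28; now {38, 48}
insert 29 → {29, 38, 48}
fire next event → 29; now {38, 48}
fire next event → 38; now {48}
fire next event → 48; now {}
insert 50 → {50}
insert 26 → {26, 50}
insert 12 → {12, 26, 50}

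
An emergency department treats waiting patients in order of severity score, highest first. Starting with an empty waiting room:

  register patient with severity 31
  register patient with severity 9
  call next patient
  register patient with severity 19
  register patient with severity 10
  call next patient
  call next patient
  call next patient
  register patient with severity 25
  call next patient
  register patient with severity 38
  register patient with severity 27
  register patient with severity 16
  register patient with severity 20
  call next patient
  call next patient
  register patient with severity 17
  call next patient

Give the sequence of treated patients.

31 → 19 → 10 → 9 → 25 → 38 → 27 → 20

insert 31 → {31}
insert 9 → {31, 9}
call next patient → 31; now {9}
insert 19 → {19, 9}
insert 10 → {19, 10, 9}
call next patient → 19; now {10, 9}
call next patient → 10; now {9}
call next patient → 9; now {}
insert 25 → {25}
call next patient → 25; now {}
insert 38 → {38}
insert 27 → {38, 27}
insert 16 → {38, 27, 16}
insert 20 → {38, 27, 20, 16}
call next patient → 38; now {27, 20, 16}
call next patient → 27; now {20, 16}
insert 17 → {20, 17, 16}
call next patient → 20; now {17, 16}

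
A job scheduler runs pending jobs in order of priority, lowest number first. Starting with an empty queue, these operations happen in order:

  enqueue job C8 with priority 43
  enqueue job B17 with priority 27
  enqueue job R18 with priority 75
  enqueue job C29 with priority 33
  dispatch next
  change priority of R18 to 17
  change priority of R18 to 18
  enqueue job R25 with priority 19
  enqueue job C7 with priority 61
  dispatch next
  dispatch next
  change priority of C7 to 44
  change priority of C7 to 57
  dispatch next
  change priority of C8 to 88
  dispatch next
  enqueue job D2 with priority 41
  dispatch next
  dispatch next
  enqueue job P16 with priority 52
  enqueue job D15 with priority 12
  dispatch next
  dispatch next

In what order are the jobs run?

add C8 (priority 43) → {C8:43}
add B17 (priority 27) → {B17:27, C8:43}
add R18 (priority 75) → {B17:27, C8:43, R18:75}
add C29 (priority 33) → {B17:27, C29:33, C8:43, R18:75}
dispatch next → B17; now {C29:33, C8:43, R18:75}
update R18 to priority 17 → {R18:17, C29:33, C8:43}
update R18 to priority 18 → {R18:18, C29:33, C8:43}
add R25 (priority 19) → {R18:18, R25:19, C29:33, C8:43}
add C7 (priority 61) → {R18:18, R25:19, C29:33, C8:43, C7:61}
dispatch next → R18; now {R25:19, C29:33, C8:43, C7:61}
dispatch next → R25; now {C29:33, C8:43, C7:61}
update C7 to priority 44 → {C29:33, C8:43, C7:44}
update C7 to priority 57 → {C29:33, C8:43, C7:57}
dispatch next → C29; now {C8:43, C7:57}
update C8 to priority 88 → {C7:57, C8:88}
dispatch next → C7; now {C8:88}
add D2 (priority 41) → {D2:41, C8:88}
dispatch next → D2; now {C8:88}
dispatch next → C8; now {}
add P16 (priority 52) → {P16:52}
add D15 (priority 12) → {D15:12, P16:52}
dispatch next → D15; now {P16:52}
dispatch next → P16; now {}

B17, R18, R25, C29, C7, D2, C8, D15, P16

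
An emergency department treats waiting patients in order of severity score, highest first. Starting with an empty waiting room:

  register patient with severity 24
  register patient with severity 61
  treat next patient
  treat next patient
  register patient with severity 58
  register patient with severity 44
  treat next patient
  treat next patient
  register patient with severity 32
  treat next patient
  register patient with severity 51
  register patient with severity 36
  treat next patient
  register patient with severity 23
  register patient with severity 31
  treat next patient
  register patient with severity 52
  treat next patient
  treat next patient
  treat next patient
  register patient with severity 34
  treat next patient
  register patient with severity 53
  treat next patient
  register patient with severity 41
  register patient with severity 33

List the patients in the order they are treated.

insert 24 → {24}
insert 61 → {61, 24}
treat next patient → 61; now {24}
treat next patient → 24; now {}
insert 58 → {58}
insert 44 → {58, 44}
treat next patient → 58; now {44}
treat next patient → 44; now {}
insert 32 → {32}
treat next patient → 32; now {}
insert 51 → {51}
insert 36 → {51, 36}
treat next patient → 51; now {36}
insert 23 → {36, 23}
insert 31 → {36, 31, 23}
treat next patient → 36; now {31, 23}
insert 52 → {52, 31, 23}
treat next patient → 52; now {31, 23}
treat next patient → 31; now {23}
treat next patient → 23; now {}
insert 34 → {34}
treat next patient → 34; now {}
insert 53 → {53}
treat next patient → 53; now {}
insert 41 → {41}
insert 33 → {41, 33}

[61, 24, 58, 44, 32, 51, 36, 52, 31, 23, 34, 53]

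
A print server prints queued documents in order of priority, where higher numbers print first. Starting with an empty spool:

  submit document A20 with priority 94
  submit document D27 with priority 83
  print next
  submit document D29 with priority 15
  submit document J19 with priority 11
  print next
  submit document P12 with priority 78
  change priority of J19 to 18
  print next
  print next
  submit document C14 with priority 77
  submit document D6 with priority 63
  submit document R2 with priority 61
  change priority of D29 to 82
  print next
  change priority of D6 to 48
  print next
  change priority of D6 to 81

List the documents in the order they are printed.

A20 → D27 → P12 → J19 → D29 → C14

add A20 (priority 94) → {A20:94}
add D27 (priority 83) → {A20:94, D27:83}
print next → A20; now {D27:83}
add D29 (priority 15) → {D27:83, D29:15}
add J19 (priority 11) → {D27:83, D29:15, J19:11}
print next → D27; now {D29:15, J19:11}
add P12 (priority 78) → {P12:78, D29:15, J19:11}
update J19 to priority 18 → {P12:78, J19:18, D29:15}
print next → P12; now {J19:18, D29:15}
print next → J19; now {D29:15}
add C14 (priority 77) → {C14:77, D29:15}
add D6 (priority 63) → {C14:77, D6:63, D29:15}
add R2 (priority 61) → {C14:77, D6:63, R2:61, D29:15}
update D29 to priority 82 → {D29:82, C14:77, D6:63, R2:61}
print next → D29; now {C14:77, D6:63, R2:61}
update D6 to priority 48 → {C14:77, R2:61, D6:48}
print next → C14; now {R2:61, D6:48}
update D6 to priority 81 → {D6:81, R2:61}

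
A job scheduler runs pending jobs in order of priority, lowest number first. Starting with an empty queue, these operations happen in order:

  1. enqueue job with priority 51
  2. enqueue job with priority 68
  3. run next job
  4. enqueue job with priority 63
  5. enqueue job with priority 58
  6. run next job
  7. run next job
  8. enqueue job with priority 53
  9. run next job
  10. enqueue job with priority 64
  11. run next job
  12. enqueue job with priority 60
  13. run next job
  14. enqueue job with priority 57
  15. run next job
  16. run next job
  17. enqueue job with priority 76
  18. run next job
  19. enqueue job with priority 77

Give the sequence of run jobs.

insert 51 → {51}
insert 68 → {51, 68}
run next job → 51; now {68}
insert 63 → {63, 68}
insert 58 → {58, 63, 68}
run next job → 58; now {63, 68}
run next job → 63; now {68}
insert 53 → {53, 68}
run next job → 53; now {68}
insert 64 → {64, 68}
run next job → 64; now {68}
insert 60 → {60, 68}
run next job → 60; now {68}
insert 57 → {57, 68}
run next job → 57; now {68}
run next job → 68; now {}
insert 76 → {76}
run next job → 76; now {}
insert 77 → {77}

51, 58, 63, 53, 64, 60, 57, 68, 76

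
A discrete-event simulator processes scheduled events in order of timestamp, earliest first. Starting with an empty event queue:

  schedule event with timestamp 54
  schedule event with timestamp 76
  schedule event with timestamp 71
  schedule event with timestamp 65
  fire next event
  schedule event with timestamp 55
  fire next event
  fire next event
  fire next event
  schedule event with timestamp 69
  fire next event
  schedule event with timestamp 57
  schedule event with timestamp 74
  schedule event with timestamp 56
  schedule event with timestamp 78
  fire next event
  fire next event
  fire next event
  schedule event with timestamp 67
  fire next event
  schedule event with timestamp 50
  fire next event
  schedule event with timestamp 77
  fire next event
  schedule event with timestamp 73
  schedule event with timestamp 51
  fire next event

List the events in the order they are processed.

54, 55, 65, 71, 69, 56, 57, 74, 67, 50, 76, 51

insert 54 → {54}
insert 76 → {54, 76}
insert 71 → {54, 71, 76}
insert 65 → {54, 65, 71, 76}
fire next event → 54; now {65, 71, 76}
insert 55 → {55, 65, 71, 76}
fire next event → 55; now {65, 71, 76}
fire next event → 65; now {71, 76}
fire next event → 71; now {76}
insert 69 → {69, 76}
fire next event → 69; now {76}
insert 57 → {57, 76}
insert 74 → {57, 74, 76}
insert 56 → {56, 57, 74, 76}
insert 78 → {56, 57, 74, 76, 78}
fire next event → 56; now {57, 74, 76, 78}
fire next event → 57; now {74, 76, 78}
fire next event → 74; now {76, 78}
insert 67 → {67, 76, 78}
fire next event → 67; now {76, 78}
insert 50 → {50, 76, 78}
fire next event → 50; now {76, 78}
insert 77 → {76, 77, 78}
fire next event → 76; now {77, 78}
insert 73 → {73, 77, 78}
insert 51 → {51, 73, 77, 78}
fire next event → 51; now {73, 77, 78}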